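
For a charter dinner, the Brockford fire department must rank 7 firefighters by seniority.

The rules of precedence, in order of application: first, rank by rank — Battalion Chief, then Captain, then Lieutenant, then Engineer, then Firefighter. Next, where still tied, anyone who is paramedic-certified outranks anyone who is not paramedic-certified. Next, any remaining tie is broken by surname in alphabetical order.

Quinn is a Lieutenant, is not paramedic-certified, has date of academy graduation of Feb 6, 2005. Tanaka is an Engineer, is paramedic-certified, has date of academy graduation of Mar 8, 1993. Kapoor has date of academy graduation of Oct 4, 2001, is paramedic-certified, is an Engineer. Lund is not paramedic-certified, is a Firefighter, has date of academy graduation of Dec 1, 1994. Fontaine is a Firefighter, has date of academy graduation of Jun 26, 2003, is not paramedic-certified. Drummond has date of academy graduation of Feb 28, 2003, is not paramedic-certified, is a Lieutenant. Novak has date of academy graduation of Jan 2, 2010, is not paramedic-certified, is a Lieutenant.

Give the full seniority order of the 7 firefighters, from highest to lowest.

Drummond, Novak, Quinn, Kapoor, Tanaka, Fontaine, Lund

By rank: Drummond, Novak and Quinn (Lieutenant); then Kapoor and Tanaka (Engineer); then Fontaine and Lund (Firefighter).
Drummond, Novak and Quinn are each not paramedic-certified, so the next rule applies.
Among Drummond, Novak and Quinn, alphabetically by surname: Drummond before Novak before Quinn.
Kapoor and Tanaka are each paramedic-certified, so the next rule applies.
Among Kapoor and Tanaka, alphabetically by surname: Kapoor before Tanaka.
Fontaine and Lund are each not paramedic-certified, so the next rule applies.
Among Fontaine and Lund, alphabetically by surname: Fontaine before Lund.
Full order: Drummond, Novak, Quinn, Kapoor, Tanaka, Fontaine, Lund.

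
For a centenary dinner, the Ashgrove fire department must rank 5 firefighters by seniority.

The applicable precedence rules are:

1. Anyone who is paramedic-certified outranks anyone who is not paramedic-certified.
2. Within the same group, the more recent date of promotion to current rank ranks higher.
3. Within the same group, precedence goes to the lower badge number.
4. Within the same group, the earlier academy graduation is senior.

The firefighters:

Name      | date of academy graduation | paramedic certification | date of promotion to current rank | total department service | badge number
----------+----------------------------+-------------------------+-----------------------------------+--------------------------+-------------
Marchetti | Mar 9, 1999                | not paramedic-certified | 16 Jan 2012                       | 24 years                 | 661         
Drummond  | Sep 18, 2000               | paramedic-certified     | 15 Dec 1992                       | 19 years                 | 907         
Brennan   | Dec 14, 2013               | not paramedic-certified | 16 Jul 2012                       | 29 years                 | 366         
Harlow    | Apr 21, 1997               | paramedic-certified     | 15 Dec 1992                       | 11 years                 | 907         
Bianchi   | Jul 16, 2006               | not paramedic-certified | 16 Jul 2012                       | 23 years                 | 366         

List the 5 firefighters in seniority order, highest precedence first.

By the first rule: Harlow and Drummond (both paramedic-certified); then Bianchi, Brennan and Marchetti (each not paramedic-certified).
Harlow and Drummond both have date of promotion to current rank 15 Dec 1992, so the next rule applies.
Harlow and Drummond both have badge number 907, so the next rule applies.
Among Harlow and Drummond, by date of academy graduation (earlier first): Harlow (Apr 21, 1997) before Drummond (Sep 18, 2000).
Among Bianchi, Brennan and Marchetti, by date of promotion to current rank (later first): Bianchi and Brennan (16 Jul 2012) before Marchetti (16 Jan 2012).
Bianchi and Brennan both have badge number 366, so the next rule applies.
Among Bianchi and Brennan, by date of academy graduation (earlier first): Bianchi (Jul 16, 2006) before Brennan (Dec 14, 2013).
Full order: Harlow, Drummond, Bianchi, Brennan, Marchetti.

Harlow, Drummond, Bianchi, Brennan, Marchetti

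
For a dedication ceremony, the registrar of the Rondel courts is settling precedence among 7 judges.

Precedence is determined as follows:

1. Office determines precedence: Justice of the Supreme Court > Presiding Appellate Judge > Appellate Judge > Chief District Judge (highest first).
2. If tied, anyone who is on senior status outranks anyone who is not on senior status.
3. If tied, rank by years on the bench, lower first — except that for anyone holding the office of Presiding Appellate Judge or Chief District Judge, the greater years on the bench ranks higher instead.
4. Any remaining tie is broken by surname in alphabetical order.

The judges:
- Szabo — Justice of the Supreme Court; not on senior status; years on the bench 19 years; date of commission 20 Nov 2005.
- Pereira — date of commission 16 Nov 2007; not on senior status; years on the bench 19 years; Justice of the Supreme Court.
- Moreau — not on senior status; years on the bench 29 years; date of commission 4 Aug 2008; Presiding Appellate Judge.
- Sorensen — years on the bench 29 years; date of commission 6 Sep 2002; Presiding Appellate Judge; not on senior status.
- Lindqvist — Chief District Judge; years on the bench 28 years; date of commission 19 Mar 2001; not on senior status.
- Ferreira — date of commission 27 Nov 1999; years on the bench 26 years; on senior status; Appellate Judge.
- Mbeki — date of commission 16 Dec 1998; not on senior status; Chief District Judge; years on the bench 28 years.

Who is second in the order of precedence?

Szabo

By office: Pereira and Szabo (Justice of the Supreme Court); then Moreau and Sorensen (Presiding Appellate Judge); then Ferreira (Appellate Judge); then Lindqvist and Mbeki (Chief District Judge).
Pereira and Szabo are each not on senior status, so the next rule applies.
Pereira and Szabo both have years on the bench 19 years, so the next rule applies.
Among Pereira and Szabo, alphabetically by surname: Pereira before Szabo.
Moreau and Sorensen are each not on senior status, so the next rule applies.
Moreau and Sorensen both have years on the bench 29 years, so the next rule applies.
Among Moreau and Sorensen, alphabetically by surname: Moreau before Sorensen.
Lindqvist and Mbeki are each not on senior status, so the next rule applies.
Lindqvist and Mbeki both have years on the bench 28 years, so the next rule applies.
Among Lindqvist and Mbeki, alphabetically by surname: Lindqvist before Mbeki.
Order: Pereira, Szabo, Moreau, Sorensen, Ferreira, Lindqvist, Mbeki.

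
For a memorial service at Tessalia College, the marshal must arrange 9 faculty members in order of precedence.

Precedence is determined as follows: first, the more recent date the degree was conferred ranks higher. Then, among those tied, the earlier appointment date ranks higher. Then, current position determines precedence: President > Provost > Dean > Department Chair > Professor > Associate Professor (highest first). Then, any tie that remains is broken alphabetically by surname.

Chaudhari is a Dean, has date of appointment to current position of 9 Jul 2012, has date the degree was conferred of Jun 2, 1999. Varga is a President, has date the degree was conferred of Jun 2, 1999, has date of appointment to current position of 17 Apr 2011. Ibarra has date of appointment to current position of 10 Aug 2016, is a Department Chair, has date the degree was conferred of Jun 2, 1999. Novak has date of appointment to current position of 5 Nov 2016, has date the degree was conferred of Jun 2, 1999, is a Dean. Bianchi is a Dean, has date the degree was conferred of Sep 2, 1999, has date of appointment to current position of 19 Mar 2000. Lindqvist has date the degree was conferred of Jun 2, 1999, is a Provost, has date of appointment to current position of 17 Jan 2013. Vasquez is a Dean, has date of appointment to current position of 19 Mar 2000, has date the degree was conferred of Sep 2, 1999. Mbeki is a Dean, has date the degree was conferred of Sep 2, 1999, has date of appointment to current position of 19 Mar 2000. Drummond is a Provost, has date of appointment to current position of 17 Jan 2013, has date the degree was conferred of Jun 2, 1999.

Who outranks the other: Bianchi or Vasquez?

Bianchi

By date the degree was conferred (later first): Bianchi, Mbeki and Vasquez (each Sep 2, 1999); then Varga, Chaudhari, Drummond, Lindqvist, Ibarra and Novak (each Jun 2, 1999).
Bianchi, Mbeki and Vasquez all have date of appointment to current position 19 Mar 2000, so the next rule applies.
Bianchi, Mbeki and Vasquez are each Dean, so the next rule applies.
Among Bianchi, Mbeki and Vasquez, alphabetically by surname: Bianchi before Mbeki before Vasquez.
Among Varga, Chaudhari, Drummond, Lindqvist, Ibarra and Novak, by date of appointment to current position (earlier first): Varga (17 Apr 2011) before Chaudhari (9 Jul 2012) before Drummond and Lindqvist (17 Jan 2013) before Ibarra (10 Aug 2016) before Novak (5 Nov 2016).
Drummond and Lindqvist are each Provost, so the next rule applies.
Among Drummond and Lindqvist, alphabetically by surname: Drummond before Lindqvist.
So Bianchi takes precedence.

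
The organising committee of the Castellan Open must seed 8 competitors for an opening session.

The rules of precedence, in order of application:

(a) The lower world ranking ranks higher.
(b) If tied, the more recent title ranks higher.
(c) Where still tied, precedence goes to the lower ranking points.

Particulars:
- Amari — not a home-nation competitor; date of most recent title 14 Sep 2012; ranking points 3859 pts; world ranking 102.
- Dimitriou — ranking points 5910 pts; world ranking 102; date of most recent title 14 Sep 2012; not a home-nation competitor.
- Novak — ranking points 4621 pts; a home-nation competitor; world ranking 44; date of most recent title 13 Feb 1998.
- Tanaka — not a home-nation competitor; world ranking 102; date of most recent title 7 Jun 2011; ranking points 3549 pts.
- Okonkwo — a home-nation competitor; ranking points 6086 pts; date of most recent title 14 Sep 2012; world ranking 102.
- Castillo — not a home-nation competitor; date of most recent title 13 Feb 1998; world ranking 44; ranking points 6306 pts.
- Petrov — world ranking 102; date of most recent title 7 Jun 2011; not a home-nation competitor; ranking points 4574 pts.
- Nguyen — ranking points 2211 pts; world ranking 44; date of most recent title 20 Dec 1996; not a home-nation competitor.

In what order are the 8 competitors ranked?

Novak, Castillo, Nguyen, Amari, Dimitriou, Okonkwo, Tanaka, Petrov

By world ranking (lower first): Novak, Castillo and Nguyen (each 44); then Amari, Dimitriou, Okonkwo, Tanaka and Petrov (each 102).
Among Novak, Castillo and Nguyen, by date of most recent title (later first): Novak and Castillo (13 Feb 1998) before Nguyen (20 Dec 1996).
Among Novak and Castillo, by ranking points (lower first): Novak (4621 pts) before Castillo (6306 pts).
Among Amari, Dimitriou, Okonkwo, Tanaka and Petrov, by date of most recent title (later first): Amari, Dimitriou and Okonkwo (14 Sep 2012) before Tanaka and Petrov (7 Jun 2011).
Among Amari, Dimitriou and Okonkwo, by ranking points (lower first): Amari (3859 pts) before Dimitriou (5910 pts) before Okonkwo (6086 pts).
Among Tanaka and Petrov, by ranking points (lower first): Tanaka (3549 pts) before Petrov (4574 pts).
Full order: Novak, Castillo, Nguyen, Amari, Dimitriou, Okonkwo, Tanaka, Petrov.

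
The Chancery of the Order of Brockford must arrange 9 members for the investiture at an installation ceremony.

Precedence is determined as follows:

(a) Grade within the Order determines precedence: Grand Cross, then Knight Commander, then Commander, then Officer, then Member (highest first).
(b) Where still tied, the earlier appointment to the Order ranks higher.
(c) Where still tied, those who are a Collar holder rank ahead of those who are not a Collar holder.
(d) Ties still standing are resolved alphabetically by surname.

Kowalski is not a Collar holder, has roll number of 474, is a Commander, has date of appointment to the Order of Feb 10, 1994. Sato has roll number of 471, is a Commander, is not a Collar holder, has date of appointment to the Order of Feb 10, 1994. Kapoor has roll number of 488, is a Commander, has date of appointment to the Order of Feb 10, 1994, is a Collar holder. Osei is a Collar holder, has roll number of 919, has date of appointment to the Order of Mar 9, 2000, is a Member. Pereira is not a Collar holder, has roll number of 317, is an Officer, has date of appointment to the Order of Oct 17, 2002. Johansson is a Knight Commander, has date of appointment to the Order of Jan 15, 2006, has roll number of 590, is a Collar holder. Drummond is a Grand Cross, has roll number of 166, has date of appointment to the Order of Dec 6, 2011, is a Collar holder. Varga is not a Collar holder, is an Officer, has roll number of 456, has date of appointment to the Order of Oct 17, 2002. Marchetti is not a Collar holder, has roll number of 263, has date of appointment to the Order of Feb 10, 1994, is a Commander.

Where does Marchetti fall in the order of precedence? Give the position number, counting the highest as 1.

By grade within the Order: Drummond (Grand Cross); then Johansson (Knight Commander); then Kapoor, Kowalski, Marchetti and Sato (Commander); then Pereira and Varga (Officer); then Osei (Member).
Kapoor, Kowalski, Marchetti and Sato all have date of appointment to the Order Feb 10, 1994, so the next rule applies.
Among Kapoor, Kowalski, Marchetti and Sato, a Collar holder before not a Collar holder: Kapoor (a Collar holder) before Kowalski, Marchetti and Sato (not a Collar holder).
Among Kowalski, Marchetti and Sato, alphabetically by surname: Kowalski before Marchetti before Sato.
Pereira and Varga both have date of appointment to the Order Oct 17, 2002, so the next rule applies.
Pereira and Varga are each not a Collar holder, so the next rule applies.
Among Pereira and Varga, alphabetically by surname: Pereira before Varga.
Order: Drummond, Johansson, Kapoor, Kowalski, Marchetti, Sato, Pereira, Varga, Osei. So position 5.

5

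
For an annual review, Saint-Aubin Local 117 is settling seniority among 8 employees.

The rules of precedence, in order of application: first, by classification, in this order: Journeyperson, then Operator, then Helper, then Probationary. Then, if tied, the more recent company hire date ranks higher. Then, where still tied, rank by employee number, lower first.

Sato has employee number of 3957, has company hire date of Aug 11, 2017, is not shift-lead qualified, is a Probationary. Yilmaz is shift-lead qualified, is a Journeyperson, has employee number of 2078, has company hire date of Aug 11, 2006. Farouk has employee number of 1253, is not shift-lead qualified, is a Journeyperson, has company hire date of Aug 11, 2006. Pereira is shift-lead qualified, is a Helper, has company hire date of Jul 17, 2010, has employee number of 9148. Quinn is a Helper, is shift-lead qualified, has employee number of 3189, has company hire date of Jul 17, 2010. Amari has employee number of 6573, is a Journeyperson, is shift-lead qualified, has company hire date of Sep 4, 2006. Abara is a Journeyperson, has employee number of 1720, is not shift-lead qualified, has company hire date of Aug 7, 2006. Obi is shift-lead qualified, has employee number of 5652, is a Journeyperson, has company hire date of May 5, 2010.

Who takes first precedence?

By classification: Obi, Amari, Farouk, Yilmaz and Abara (Journeyperson); then Quinn and Pereira (Helper); then Sato (Probationary).
Among Obi, Amari, Farouk, Yilmaz and Abara, by company hire date (later first): Obi (May 5, 2010) before Amari (Sep 4, 2006) before Farouk and Yilmaz (Aug 11, 2006) before Abara (Aug 7, 2006).
Among Farouk and Yilmaz, by employee number (lower first): Farouk (1253) before Yilmaz (2078).
Quinn and Pereira both have company hire date Jul 17, 2010, so the next rule applies.
Among Quinn and Pereira, by employee number (lower first): Quinn (3189) before Pereira (9148).
Order: Obi, Amari, Farouk, Yilmaz, Abara, Quinn, Pereira, Sato.

Obi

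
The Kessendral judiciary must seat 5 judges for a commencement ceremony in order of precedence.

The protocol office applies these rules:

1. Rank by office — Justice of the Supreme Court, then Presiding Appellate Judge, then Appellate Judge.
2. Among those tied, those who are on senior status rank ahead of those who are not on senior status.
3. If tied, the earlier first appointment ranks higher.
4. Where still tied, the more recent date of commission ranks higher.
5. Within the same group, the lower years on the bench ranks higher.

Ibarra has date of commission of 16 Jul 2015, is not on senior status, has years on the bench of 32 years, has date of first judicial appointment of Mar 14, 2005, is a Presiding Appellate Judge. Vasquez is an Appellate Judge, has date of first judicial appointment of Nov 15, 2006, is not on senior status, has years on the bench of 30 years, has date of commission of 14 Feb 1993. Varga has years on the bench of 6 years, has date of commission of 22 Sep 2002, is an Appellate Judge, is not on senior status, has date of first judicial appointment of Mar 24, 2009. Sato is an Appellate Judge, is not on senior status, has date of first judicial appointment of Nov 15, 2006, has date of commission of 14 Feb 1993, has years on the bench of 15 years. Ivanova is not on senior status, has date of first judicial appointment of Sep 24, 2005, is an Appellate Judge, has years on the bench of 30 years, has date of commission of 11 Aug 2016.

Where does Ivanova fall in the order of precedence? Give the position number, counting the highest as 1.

By office: Ibarra (Presiding Appellate Judge); then Ivanova, Sato, Vasquez and Varga (Appellate Judge).
Ivanova, Sato, Vasquez and Varga are each not on senior status, so the next rule applies.
Among Ivanova, Sato, Vasquez and Varga, by date of first judicial appointment (earlier first): Ivanova (Sep 24, 2005) before Sato and Vasquez (Nov 15, 2006) before Varga (Mar 24, 2009).
Sato and Vasquez both have date of commission 14 Feb 1993, so the next rule applies.
Among Sato and Vasquez, by years on the bench (lower first): Sato (15 years) before Vasquez (30 years).
Order: Ibarra, Ivanova, Sato, Vasquez, Varga. So position 2.

2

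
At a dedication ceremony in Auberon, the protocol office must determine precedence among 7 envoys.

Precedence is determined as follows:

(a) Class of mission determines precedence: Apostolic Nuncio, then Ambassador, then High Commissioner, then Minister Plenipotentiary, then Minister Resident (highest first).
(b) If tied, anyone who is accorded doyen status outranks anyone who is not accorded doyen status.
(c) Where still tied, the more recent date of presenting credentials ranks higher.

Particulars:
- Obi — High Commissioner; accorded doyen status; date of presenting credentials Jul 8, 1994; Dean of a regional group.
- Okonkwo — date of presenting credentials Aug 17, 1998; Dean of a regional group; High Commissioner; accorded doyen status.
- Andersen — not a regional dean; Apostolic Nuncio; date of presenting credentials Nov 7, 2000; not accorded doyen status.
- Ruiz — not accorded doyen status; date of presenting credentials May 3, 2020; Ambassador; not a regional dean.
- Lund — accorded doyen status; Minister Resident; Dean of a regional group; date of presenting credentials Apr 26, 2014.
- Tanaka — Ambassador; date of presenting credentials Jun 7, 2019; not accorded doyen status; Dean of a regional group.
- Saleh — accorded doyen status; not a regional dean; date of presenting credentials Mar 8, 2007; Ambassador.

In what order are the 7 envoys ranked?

Andersen, Saleh, Ruiz, Tanaka, Okonkwo, Obi, Lund

By class of mission: Andersen (Apostolic Nuncio); then Saleh, Ruiz and Tanaka (Ambassador); then Okonkwo and Obi (High Commissioner); then Lund (Minister Resident).
Among Saleh, Ruiz and Tanaka, accorded doyen status before not accorded doyen status: Saleh (accorded doyen status) before Ruiz and Tanaka (not accorded doyen status).
Among Ruiz and Tanaka, by date of presenting credentials (later first): Ruiz (May 3, 2020) before Tanaka (Jun 7, 2019).
Okonkwo and Obi are each accorded doyen status, so the next rule applies.
Among Okonkwo and Obi, by date of presenting credentials (later first): Okonkwo (Aug 17, 1998) before Obi (Jul 8, 1994).
Full order: Andersen, Saleh, Ruiz, Tanaka, Okonkwo, Obi, Lund.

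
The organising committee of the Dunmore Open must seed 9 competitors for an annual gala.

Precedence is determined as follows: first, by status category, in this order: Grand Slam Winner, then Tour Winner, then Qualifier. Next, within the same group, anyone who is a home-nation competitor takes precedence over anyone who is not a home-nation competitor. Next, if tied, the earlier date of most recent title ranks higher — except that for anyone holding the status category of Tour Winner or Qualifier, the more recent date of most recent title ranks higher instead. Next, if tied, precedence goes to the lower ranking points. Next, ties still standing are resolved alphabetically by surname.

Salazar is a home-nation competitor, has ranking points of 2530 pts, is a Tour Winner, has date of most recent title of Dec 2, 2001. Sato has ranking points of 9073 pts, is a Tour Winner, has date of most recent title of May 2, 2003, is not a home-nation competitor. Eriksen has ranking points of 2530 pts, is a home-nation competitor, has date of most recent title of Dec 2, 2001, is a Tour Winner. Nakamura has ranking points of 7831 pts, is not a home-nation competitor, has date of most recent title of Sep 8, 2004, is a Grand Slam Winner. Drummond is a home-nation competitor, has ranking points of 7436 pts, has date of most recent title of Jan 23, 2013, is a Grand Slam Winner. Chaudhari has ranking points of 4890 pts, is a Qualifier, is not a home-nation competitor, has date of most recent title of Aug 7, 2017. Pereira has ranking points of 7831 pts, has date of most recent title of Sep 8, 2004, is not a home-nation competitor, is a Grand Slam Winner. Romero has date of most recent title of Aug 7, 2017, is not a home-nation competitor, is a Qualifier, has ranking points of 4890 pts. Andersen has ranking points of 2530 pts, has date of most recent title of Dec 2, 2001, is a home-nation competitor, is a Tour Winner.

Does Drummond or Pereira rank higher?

By status category: Drummond, Nakamura and Pereira (Grand Slam Winner); then Andersen, Eriksen, Salazar and Sato (Tour Winner); then Chaudhari and Romero (Qualifier).
Among Drummond, Nakamura and Pereira, a home-nation competitor before not a home-nation competitor: Drummond (a home-nation competitor) before Nakamura and Pereira (not a home-nation competitor).
Nakamura and Pereira both have date of most recent title Sep 8, 2004, so the next rule applies.
Nakamura and Pereira both have ranking points 7831 pts, so the next rule applies.
Among Nakamura and Pereira, alphabetically by surname: Nakamura before Pereira.
Among Andersen, Eriksen, Salazar and Sato, a home-nation competitor before not a home-nation competitor: Andersen, Eriksen and Salazar (a home-nation competitor) before Sato (not a home-nation competitor).
Andersen, Eriksen and Salazar all have date of most recent title Dec 2, 2001, so the next rule applies.
Andersen, Eriksen and Salazar all have ranking points 2530 pts, so the next rule applies.
Among Andersen, Eriksen and Salazar, alphabetically by surname: Andersen before Eriksen before Salazar.
Chaudhari and Romero are each not a home-nation competitor, so the next rule applies.
Chaudhari and Romero both have date of most recent title Aug 7, 2017, so the next rule applies.
Chaudhari and Romero both have ranking points 4890 pts, so the next rule applies.
Among Chaudhari and Romero, alphabetically by surname: Chaudhari before Romero.
So Drummond takes precedence.

Drummond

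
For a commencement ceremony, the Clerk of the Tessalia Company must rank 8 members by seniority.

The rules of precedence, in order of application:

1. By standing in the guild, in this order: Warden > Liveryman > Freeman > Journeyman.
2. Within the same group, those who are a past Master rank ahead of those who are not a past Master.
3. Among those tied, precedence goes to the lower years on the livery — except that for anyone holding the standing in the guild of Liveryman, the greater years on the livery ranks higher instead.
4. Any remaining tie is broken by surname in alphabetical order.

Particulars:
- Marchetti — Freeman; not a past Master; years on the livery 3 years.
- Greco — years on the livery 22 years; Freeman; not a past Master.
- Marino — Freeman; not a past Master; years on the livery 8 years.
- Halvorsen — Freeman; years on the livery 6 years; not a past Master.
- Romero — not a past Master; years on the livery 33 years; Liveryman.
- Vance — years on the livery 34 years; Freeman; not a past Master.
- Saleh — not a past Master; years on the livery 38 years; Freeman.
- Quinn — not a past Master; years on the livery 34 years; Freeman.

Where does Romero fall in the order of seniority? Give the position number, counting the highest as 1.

1

By standing in the guild: Romero (Liveryman); then Marchetti, Halvorsen, Marino, Greco, Quinn, Vance and Saleh (Freeman).
Marchetti, Halvorsen, Marino, Greco, Quinn, Vance and Saleh are each not a past Master, so the next rule applies.
Among Marchetti, Halvorsen, Marino, Greco, Quinn, Vance and Saleh, by years on the livery (lower first): Marchetti (3 years) before Halvorsen (6 years) before Marino (8 years) before Greco (22 years) before Quinn and Vance (34 years) before Saleh (38 years).
Among Quinn and Vance, alphabetically by surname: Quinn before Vance.
Order: Romero, Marchetti, Halvorsen, Marino, Greco, Quinn, Vance, Saleh. So position 1.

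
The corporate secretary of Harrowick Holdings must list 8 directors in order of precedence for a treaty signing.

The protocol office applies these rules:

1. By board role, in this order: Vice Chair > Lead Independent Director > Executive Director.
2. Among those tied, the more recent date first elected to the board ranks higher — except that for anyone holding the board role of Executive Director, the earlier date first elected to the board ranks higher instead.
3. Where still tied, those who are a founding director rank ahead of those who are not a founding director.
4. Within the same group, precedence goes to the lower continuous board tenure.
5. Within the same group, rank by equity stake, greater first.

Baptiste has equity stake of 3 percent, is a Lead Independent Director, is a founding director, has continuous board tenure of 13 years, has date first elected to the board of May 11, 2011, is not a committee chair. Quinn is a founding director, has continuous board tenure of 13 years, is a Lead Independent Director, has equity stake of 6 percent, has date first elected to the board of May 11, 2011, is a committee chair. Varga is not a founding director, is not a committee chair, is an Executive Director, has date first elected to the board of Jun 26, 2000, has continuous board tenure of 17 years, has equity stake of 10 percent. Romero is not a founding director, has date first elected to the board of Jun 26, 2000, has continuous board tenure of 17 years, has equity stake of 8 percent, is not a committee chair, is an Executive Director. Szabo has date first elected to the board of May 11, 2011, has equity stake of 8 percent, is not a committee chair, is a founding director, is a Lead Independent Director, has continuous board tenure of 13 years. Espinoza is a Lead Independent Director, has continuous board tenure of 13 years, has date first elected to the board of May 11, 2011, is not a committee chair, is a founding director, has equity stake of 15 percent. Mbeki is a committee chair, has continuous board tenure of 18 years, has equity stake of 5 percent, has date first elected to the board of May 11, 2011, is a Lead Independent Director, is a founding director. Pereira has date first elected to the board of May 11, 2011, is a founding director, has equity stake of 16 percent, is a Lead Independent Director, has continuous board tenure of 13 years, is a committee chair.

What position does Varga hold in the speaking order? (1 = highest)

7

By board role: Pereira, Espinoza, Szabo, Quinn, Baptiste and Mbeki (Lead Independent Director); then Varga and Romero (Executive Director).
Pereira, Espinoza, Szabo, Quinn, Baptiste and Mbeki all have date first elected to the board May 11, 2011, so the next rule applies.
Pereira, Espinoza, Szabo, Quinn, Baptiste and Mbeki are each a founding director, so the next rule applies.
Among Pereira, Espinoza, Szabo, Quinn, Baptiste and Mbeki, by continuous board tenure (lower first): Pereira, Espinoza, Szabo, Quinn and Baptiste (13 years) before Mbeki (18 years).
Among Pereira, Espinoza, Szabo, Quinn and Baptiste, by equity stake (higher first): Pereira (16 percent) before Espinoza (15 percent) before Szabo (8 percent) before Quinn (6 percent) before Baptiste (3 percent).
Varga and Romero both have date first elected to the board Jun 26, 2000, so the next rule applies.
Varga and Romero are each not a founding director, so the next rule applies.
Varga and Romero both have continuous board tenure 17 years, so the next rule applies.
Among Varga and Romero, by equity stake (higher first): Varga (10 percent) before Romero (8 percent).
Order: Pereira, Espinoza, Szabo, Quinn, Baptiste, Mbeki, Varga, Romero. So position 7.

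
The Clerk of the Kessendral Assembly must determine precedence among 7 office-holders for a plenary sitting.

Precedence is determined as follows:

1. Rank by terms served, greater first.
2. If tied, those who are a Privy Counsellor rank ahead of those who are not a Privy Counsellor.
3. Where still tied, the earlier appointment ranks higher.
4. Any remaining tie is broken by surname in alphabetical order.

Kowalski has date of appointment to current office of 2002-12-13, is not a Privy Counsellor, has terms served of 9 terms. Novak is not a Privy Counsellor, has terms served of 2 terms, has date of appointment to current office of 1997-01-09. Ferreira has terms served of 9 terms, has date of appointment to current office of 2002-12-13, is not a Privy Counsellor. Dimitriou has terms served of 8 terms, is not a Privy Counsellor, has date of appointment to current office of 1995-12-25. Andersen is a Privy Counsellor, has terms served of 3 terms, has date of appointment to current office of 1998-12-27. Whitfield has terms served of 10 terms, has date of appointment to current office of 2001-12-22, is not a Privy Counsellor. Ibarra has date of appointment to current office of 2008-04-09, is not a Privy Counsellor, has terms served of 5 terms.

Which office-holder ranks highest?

Whitfield

By terms served (higher first): Whitfield (10 terms); then Ferreira and Kowalski (both 9 terms); then Dimitriou (8 terms); then Ibarra (5 terms); then Andersen (3 terms); then Novak (2 terms).
Ferreira and Kowalski are each not a Privy Counsellor, so the next rule applies.
Ferreira and Kowalski both have date of appointment to current office 2002-12-13, so the next rule applies.
Among Ferreira and Kowalski, alphabetically by surname: Ferreira before Kowalski.
Order: Whitfield, Ferreira, Kowalski, Dimitriou, Ibarra, Andersen, Novak.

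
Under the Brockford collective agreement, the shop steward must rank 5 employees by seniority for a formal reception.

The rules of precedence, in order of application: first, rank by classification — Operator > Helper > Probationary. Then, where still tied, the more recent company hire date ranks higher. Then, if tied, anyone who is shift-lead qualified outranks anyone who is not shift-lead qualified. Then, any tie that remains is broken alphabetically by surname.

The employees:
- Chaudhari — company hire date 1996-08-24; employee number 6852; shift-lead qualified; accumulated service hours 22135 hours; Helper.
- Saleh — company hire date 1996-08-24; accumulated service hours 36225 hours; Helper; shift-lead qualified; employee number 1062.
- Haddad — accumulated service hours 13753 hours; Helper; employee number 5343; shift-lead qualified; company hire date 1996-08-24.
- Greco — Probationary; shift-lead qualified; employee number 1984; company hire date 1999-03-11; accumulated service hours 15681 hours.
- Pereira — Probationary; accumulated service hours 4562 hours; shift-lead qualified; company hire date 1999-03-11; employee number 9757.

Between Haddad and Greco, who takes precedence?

By classification: Chaudhari, Haddad and Saleh (Helper); then Greco and Pereira (Probationary).
Chaudhari, Haddad and Saleh all have company hire date 1996-08-24, so the next rule applies.
Chaudhari, Haddad and Saleh are each shift-lead qualified, so the next rule applies.
Among Chaudhari, Haddad and Saleh, alphabetically by surname: Chaudhari before Haddad before Saleh.
Greco and Pereira both have company hire date 1999-03-11, so the next rule applies.
Greco and Pereira are each shift-lead qualified, so the next rule applies.
Among Greco and Pereira, alphabetically by surname: Greco before Pereira.
So Haddad takes precedence.

Haddad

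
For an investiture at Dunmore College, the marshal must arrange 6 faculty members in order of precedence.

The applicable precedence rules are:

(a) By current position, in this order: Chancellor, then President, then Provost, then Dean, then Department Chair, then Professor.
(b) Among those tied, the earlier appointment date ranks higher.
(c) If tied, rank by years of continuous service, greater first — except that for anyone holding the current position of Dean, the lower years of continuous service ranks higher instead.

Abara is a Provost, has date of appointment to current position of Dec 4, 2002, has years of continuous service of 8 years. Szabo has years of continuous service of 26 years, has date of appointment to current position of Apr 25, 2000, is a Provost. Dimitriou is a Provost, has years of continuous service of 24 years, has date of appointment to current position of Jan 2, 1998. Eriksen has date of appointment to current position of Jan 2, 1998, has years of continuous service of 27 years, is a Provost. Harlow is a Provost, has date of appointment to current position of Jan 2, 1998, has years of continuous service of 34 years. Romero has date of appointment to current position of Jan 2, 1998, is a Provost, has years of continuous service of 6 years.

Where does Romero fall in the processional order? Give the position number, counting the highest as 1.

4

By current position: Harlow, Eriksen, Dimitriou, Romero, Szabo and Abara (Provost).
Among Harlow, Eriksen, Dimitriou, Romero, Szabo and Abara, by date of appointment to current position (earlier first): Harlow, Eriksen, Dimitriou and Romero (Jan 2, 1998) before Szabo (Apr 25, 2000) before Abara (Dec 4, 2002).
Among Harlow, Eriksen, Dimitriou and Romero, by years of continuous service (higher first): Harlow (34 years) before Eriksen (27 years) before Dimitriou (24 years) before Romero (6 years).
Order: Harlow, Eriksen, Dimitriou, Romero, Szabo, Abara. So position 4.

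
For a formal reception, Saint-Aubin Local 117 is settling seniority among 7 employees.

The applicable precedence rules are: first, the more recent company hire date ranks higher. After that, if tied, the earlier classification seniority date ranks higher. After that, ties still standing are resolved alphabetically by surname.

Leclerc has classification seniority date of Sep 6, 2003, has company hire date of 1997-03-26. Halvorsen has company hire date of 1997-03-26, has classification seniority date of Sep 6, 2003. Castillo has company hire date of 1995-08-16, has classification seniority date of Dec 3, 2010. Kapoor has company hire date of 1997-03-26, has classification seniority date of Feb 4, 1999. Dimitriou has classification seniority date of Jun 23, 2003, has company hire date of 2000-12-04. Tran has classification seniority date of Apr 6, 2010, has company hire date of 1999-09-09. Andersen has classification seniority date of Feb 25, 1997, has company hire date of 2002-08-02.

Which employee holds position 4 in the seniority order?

By company hire date (later first): Andersen (2002-08-02); then Dimitriou (2000-12-04); then Tran (1999-09-09); then Kapoor, Halvorsen and Leclerc (each 1997-03-26); then Castillo (1995-08-16).
Among Kapoor, Halvorsen and Leclerc, by classification seniority date (earlier first): Kapoor (Feb 4, 1999) before Halvorsen and Leclerc (Sep 6, 2003).
Among Halvorsen and Leclerc, alphabetically by surname: Halvorsen before Leclerc.
Order: Andersen, Dimitriou, Tran, Kapoor, Halvorsen, Leclerc, Castillo.

Kapoor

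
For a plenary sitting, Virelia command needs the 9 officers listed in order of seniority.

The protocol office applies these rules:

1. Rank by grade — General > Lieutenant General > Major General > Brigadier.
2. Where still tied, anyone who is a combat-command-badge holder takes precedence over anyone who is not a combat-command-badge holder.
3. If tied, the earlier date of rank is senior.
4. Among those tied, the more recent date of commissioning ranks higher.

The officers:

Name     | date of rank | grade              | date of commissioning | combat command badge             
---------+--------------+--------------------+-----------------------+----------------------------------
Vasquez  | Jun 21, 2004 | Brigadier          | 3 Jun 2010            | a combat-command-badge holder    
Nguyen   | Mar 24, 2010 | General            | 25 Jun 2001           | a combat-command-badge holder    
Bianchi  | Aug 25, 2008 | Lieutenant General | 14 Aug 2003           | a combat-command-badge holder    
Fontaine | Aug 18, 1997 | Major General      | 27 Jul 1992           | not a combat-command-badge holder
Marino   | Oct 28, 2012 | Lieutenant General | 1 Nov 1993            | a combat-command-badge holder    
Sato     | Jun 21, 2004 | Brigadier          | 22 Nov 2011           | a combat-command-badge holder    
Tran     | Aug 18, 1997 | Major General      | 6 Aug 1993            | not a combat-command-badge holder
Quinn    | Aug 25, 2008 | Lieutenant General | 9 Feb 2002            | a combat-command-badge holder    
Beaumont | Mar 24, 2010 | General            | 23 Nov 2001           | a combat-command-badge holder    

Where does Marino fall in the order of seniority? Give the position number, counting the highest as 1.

5

By grade: Beaumont and Nguyen (General); then Bianchi, Quinn and Marino (Lieutenant General); then Tran and Fontaine (Major General); then Sato and Vasquez (Brigadier).
Beaumont and Nguyen are each a combat-command-badge holder, so the next rule applies.
Beaumont and Nguyen both have date of rank Mar 24, 2010, so the next rule applies.
Among Beaumont and Nguyen, by date of commissioning (later first): Beaumont (23 Nov 2001) before Nguyen (25 Jun 2001).
Bianchi, Quinn and Marino are each a combat-command-badge holder, so the next rule applies.
Among Bianchi, Quinn and Marino, by date of rank (earlier first): Bianchi and Quinn (Aug 25, 2008) before Marino (Oct 28, 2012).
Among Bianchi and Quinn, by date of commissioning (later first): Bianchi (14 Aug 2003) before Quinn (9 Feb 2002).
Tran and Fontaine are each not a combat-command-badge holder, so the next rule applies.
Tran and Fontaine both have date of rank Aug 18, 1997, so the next rule applies.
Among Tran and Fontaine, by date of commissioning (later first): Tran (6 Aug 1993) before Fontaine (27 Jul 1992).
Sato and Vasquez are each a combat-command-badge holder, so the next rule applies.
Sato and Vasquez both have date of rank Jun 21, 2004, so the next rule applies.
Among Sato and Vasquez, by date of commissioning (later first): Sato (22 Nov 2011) before Vasquez (3 Jun 2010).
Order: Beaumont, Nguyen, Bianchi, Quinn, Marino, Tran, Fontaine, Sato, Vasquez. So position 5.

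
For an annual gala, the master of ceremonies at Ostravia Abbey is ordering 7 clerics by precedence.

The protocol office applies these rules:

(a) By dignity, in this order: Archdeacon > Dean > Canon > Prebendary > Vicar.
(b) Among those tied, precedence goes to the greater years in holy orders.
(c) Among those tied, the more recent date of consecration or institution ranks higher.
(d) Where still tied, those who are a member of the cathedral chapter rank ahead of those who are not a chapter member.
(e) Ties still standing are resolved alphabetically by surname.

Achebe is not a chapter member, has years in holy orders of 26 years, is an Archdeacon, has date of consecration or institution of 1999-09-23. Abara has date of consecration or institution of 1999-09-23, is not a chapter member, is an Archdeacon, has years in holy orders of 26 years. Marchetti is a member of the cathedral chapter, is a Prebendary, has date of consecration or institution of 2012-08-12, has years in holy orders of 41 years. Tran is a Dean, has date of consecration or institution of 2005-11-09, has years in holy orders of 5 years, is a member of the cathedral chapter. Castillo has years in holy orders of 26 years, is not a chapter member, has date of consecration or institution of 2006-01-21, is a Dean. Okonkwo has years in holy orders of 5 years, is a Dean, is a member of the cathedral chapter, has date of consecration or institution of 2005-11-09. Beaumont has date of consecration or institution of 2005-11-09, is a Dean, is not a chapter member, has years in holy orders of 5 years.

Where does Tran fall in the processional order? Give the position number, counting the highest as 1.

By dignity: Abara and Achebe (Archdeacon); then Castillo, Okonkwo, Tran and Beaumont (Dean); then Marchetti (Prebendary).
Abara and Achebe both have years in holy orders 26 years, so the next rule applies.
Abara and Achebe both have date of consecration or institution 1999-09-23, so the next rule applies.
Abara and Achebe are each not a chapter member, so the next rule applies.
Among Abara and Achebe, alphabetically by surname: Abara before Achebe.
Among Castillo, Okonkwo, Tran and Beaumont, by years in holy orders (higher first): Castillo (26 years) before Okonkwo, Tran and Beaumont (5 years).
Okonkwo, Tran and Beaumont all have date of consecration or institution 2005-11-09, so the next rule applies.
Among Okonkwo, Tran and Beaumont, a member of the cathedral chapter before not a chapter member: Okonkwo and Tran (a member of the cathedral chapter) before Beaumont (not a chapter member).
Among Okonkwo and Tran, alphabetically by surname: Okonkwo before Tran.
Order: Abara, Achebe, Castillo, Okonkwo, Tran, Beaumont, Marchetti. So position 5.

5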